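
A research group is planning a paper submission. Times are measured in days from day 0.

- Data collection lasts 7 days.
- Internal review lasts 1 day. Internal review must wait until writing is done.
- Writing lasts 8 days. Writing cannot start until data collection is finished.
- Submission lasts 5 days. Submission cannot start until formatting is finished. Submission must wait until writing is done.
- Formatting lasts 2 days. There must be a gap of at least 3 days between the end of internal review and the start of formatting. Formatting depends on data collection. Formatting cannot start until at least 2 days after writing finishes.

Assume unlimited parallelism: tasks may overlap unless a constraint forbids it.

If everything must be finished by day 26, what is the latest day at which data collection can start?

0

Submission has no dependents, so it just needs to finish by day 26. Starting by 26 − 5 = day 21 achieves that.
Formatting has to be done before submission (must start by day 21). That means finishing by day 21, i.e. starting by 21 − 2 = day 19.
Since formatting (must start by day 19, minus 3-day gap → day 16) depends on it, internal review must finish by day 16. Backing off its 1-day duration gives a latest start of day 15.
For writing: internal review (must start by day 15); formatting (must start by day 19, minus 2-day gap → day 17); submission (must start by day 21). The most restrictive is day 15; with an 8-day duration, writing must start by day 7.
For data collection: writing (must start by day 7); formatting (must start by day 19). The most restrictive is day 7; with a 7-day duration, data collection must start by day 0.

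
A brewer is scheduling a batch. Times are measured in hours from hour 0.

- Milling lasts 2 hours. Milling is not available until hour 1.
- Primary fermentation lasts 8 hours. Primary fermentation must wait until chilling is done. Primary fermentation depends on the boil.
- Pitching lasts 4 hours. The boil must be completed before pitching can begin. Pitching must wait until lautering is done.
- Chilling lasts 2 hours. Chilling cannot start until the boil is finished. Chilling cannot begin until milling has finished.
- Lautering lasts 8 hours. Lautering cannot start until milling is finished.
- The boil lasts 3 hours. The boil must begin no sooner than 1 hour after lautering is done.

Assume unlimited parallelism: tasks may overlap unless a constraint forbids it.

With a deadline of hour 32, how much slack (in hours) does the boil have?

Milling cannot begin until its own release at hour 1. It runs from hour 1 to 1 + 2 = hour 3.
Lautering cannot begin until milling (finishes hour 3). It runs from hour 3 to 3 + 8 = hour 11.
After lautering (finishes hour 11, plus 1-hour gap → hour 12), the boil can start at hour 12 and finishes at hour 15.

Working backward from the deadline:
Nothing follows primary fermentation; the deadline of hour 32 is its only limit. It must start by 32 − 8 = hour 24.
Since primary fermentation (must start by hour 24) depends on it, chilling must finish by hour 24. Backing off its 2-hour duration gives a latest start of hour 22.
Pitching must finish by hour 32; it takes 4 hours, so it must start by 32 − 4 = hour 28.
For the boil: chilling (must start by hour 22); pitching (must start by hour 28); primary fermentation (must start by hour 24). The most restrictive is hour 22; with a 3-hour duration, the boil must start by hour 19.
So the boil can start as early as hour 12 and as late as hour 19, giving 19 − 12 = 7 hours of slack.

7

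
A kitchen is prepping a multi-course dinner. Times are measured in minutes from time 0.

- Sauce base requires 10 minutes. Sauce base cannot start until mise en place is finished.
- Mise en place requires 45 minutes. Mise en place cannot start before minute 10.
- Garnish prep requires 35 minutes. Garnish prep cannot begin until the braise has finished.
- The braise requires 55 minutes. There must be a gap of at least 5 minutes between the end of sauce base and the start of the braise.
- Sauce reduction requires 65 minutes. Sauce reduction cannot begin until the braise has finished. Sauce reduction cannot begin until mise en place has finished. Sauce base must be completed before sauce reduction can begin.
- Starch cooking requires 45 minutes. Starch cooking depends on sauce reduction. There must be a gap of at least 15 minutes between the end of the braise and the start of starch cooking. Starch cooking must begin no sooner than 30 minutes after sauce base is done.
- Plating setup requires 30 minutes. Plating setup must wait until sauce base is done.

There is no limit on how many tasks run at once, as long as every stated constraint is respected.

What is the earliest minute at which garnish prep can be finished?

After its own release at minute 10, mise en place can start at minute 10 and finishes at minute 55.
After mise en place (finishes minute 55), sauce base can start at minute 55 and finishes at minute 65.
After sauce base (finishes minute 65, plus 5-minute gap → minute 70), the braise can start at minute 70 and finishes at minute 125.
Garnish prep cannot begin until the braise (finishes minute 125). It runs from minute 125 to 125 + 35 = minute 160.

160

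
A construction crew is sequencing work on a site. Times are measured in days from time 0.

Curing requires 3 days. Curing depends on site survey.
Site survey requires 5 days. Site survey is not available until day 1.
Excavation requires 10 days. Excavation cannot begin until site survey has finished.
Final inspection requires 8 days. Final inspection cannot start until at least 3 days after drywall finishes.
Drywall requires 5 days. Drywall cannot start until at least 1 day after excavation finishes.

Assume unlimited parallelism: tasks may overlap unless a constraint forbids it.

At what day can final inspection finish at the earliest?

Site survey cannot begin until its own release at day 1. It runs from day 1 to 1 + 5 = day 6.
Excavation waits on site survey (finishes day 6), so it starts at day 6 and finishes at 6 + 10 = day 16.
Drywall waits on excavation (finishes day 16, plus 1-day gap → day 17), so it starts at day 17 and finishes at 17 + 5 = day 22.
After drywall (finishes day 22, plus 3-day gap → day 25), final inspection can start at day 25 and finishes at day 33.

33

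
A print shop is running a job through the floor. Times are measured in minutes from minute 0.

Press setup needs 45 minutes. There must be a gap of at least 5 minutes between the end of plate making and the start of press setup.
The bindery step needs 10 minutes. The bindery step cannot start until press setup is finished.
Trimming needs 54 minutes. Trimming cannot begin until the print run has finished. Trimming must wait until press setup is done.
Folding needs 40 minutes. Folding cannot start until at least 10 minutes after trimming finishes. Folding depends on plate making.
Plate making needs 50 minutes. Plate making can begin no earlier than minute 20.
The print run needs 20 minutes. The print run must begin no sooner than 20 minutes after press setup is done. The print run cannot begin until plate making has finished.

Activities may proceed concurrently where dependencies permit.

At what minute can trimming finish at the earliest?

Plate making waits on its own release at minute 20, so it starts at minute 20 and finishes at 20 + 50 = minute 70.
After plate making (finishes minute 70, plus 5-minute gap → minute 75), press setup can start at minute 75 and finishes at minute 120.
For the print run: press setup (finishes minute 120, plus 20-minute gap → minute 140); plate making (finishes minute 70). Taking the maximum gives a start of minute 140, and it finishes at 140 + 20 = minute 160.
Trimming has to wait for the print run (finishes minute 160); press setup (finishes minute 120). The latest of these is minute 160, so trimming runs minute 160 to 160 + 54 = minute 214.

214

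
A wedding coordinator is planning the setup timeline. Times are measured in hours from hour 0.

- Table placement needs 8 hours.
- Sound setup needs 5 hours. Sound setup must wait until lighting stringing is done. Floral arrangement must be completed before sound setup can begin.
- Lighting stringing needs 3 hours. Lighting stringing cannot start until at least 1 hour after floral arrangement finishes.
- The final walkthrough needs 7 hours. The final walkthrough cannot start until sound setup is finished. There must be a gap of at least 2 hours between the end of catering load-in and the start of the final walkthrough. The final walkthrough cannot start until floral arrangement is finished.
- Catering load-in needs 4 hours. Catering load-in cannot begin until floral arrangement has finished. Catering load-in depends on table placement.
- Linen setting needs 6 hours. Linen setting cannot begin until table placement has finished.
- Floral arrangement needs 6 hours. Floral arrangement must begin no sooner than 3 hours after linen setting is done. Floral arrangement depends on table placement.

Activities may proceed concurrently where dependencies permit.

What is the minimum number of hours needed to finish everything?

39

Table placement can start immediately at hour 0; it finishes at hour 8.
Linen setting cannot begin until table placement (finishes hour 8). It runs from hour 8 to 8 + 6 = hour 14.
Floral arrangement cannot start until linen setting (finishes hour 14, plus 3-hour gap → hour 17); table placement (finishes hour 8). The controlling bound is hour 17, so floral arrangement finishes at 17 + 6 = hour 23.
Catering load-in cannot start until floral arrangement (finishes hour 23); table placement (finishes hour 8). The controlling bound is hour 23, so catering load-in finishes at 23 + 4 = hour 27.
Lighting stringing cannot begin until floral arrangement (finishes hour 23, plus 1-hour gap → hour 24). It runs from hour 24 to 24 + 3 = hour 27.
Sound setup needs all of lighting stringing (finishes hour 27); floral arrangement (finishes hour 23). That puts its earliest start at hour 27; it finishes at 27 + 5 = hour 32.
The final walkthrough needs all of sound setup (finishes hour 32); catering load-in (finishes hour 27, plus 2-hour gap → hour 29); floral arrangement (finishes hour 23). That puts its earliest start at hour 32; it finishes at 32 + 7 = hour 39.
All tasks are finished once the last one completes. Finish times: Table placement at 8, Linen setting at 14, Floral arrangement at 23, Lighting stringing at 27, Sound setup at 32, Catering load-in at 27, The final walkthrough at 39. The latest is hour 39.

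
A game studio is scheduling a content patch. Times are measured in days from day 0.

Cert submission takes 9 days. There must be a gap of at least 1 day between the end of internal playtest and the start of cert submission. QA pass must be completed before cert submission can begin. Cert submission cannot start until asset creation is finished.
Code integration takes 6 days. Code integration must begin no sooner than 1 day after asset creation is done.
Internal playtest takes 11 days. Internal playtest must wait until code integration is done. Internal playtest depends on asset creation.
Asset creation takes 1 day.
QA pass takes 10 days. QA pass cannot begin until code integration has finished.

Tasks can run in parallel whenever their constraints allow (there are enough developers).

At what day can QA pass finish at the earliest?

18

Asset creation can start immediately at day 0; it finishes at day 1.
Code integration cannot begin until asset creation (finishes day 1, plus 1-day gap → day 2). It runs from day 2 to 2 + 6 = day 8.
After code integration (finishes day 8), QA pass can start at day 8 and finishes at day 18.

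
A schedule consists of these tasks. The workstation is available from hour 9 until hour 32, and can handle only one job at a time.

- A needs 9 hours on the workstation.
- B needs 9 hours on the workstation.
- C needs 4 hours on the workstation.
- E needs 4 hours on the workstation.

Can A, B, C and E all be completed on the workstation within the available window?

The workstation window is 32 − 9 = 23 hours.
Running back to back, the jobs need 9 + 9 + 4 + 4 = 26 hours on the workstation.
Since 26 > 23, they cannot all fit.

No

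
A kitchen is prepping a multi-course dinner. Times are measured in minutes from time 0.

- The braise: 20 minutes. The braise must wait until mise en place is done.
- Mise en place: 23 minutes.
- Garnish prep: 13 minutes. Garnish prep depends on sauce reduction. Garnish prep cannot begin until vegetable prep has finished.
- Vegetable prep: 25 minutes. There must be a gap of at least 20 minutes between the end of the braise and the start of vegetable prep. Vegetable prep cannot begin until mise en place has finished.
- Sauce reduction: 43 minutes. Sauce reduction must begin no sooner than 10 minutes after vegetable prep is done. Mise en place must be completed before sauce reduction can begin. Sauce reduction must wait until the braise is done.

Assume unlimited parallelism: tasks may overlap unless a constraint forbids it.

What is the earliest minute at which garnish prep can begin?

Nothing blocks mise en place, so it runs from minute 0 to minute 23.
The braise waits on mise en place (finishes minute 23), so it starts at minute 23 and finishes at 23 + 20 = minute 43.
Vegetable prep has to wait for the braise (finishes minute 43, plus 20-minute gap → minute 63); mise en place (finishes minute 23). The latest of these is minute 63, so vegetable prep runs minute 63 to 63 + 25 = minute 88.
For sauce reduction: vegetable prep (finishes minute 88, plus 10-minute gap → minute 98); mise en place (finishes minute 23); the braise (finishes minute 43). Taking the maximum gives a start of minute 98, and it finishes at 98 + 43 = minute 141.
Garnish prep waits on sauce reduction (finishes minute 141); vegetable prep (finishes minute 88). The latest of these is minute 141, which is the earliest garnish prep can start.

141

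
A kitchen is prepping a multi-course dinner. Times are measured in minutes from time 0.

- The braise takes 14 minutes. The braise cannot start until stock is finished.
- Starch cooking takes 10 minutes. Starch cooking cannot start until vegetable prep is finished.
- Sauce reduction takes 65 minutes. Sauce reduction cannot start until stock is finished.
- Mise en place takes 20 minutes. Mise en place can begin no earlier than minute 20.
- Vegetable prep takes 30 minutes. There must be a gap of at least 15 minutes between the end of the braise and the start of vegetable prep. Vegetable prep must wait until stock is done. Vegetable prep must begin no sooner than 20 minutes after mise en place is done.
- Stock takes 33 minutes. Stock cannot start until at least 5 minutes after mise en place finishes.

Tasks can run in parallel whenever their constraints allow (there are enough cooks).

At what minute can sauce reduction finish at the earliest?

143

After its own release at minute 20, mise en place can start at minute 20 and finishes at minute 40.
Stock cannot begin until mise en place (finishes minute 40, plus 5-minute gap → minute 45). It runs from minute 45 to 45 + 33 = minute 78.
Sauce reduction waits on stock (finishes minute 78), so it starts at minute 78 and finishes at 78 + 65 = minute 143.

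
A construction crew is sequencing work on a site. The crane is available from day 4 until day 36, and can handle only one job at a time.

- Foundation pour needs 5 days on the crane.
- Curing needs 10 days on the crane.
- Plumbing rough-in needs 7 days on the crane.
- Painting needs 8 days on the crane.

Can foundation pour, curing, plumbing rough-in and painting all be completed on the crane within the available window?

Yes

The crane window is 36 − 4 = 32 days.
Running back to back, the jobs need 5 + 10 + 7 + 8 = 30 days on the crane.
Since 30 ≤ 32, they fit within the window.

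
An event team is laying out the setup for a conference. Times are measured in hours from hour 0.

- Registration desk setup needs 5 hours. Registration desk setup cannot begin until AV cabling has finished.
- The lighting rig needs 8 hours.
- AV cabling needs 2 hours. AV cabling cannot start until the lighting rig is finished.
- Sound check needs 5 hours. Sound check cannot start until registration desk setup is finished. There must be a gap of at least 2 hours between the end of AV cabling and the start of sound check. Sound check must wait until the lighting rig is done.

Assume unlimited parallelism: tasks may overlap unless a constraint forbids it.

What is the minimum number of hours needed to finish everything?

20

The lighting rig can start immediately at hour 0; it finishes at hour 8.
AV cabling waits on the lighting rig (finishes hour 8), so it starts at hour 8 and finishes at 8 + 2 = hour 10.
After AV cabling (finishes hour 10), registration desk setup can start at hour 10 and finishes at hour 15.
For sound check: registration desk setup (finishes hour 15); AV cabling (finishes hour 10, plus 2-hour gap → hour 12); the lighting rig (finishes hour 8). Taking the maximum gives a start of hour 15, and it finishes at 15 + 5 = hour 20.
All tasks are finished once the last one completes. Finish times: The lighting rig at 8, AV cabling at 10, Registration desk setup at 15, Sound check at 20. The latest is hour 20.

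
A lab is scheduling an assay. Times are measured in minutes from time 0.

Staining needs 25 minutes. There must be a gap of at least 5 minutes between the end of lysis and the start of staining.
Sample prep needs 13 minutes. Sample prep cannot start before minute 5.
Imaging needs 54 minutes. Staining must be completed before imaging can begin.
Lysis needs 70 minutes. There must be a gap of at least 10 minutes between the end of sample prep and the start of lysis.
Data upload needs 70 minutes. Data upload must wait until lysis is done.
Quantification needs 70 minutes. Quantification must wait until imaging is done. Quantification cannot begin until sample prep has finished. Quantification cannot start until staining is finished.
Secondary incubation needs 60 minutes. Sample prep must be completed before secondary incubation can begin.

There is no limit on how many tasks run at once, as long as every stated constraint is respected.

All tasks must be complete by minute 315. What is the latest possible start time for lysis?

91

Quantification has no dependents, so it just needs to finish by minute 315. Starting by 315 − 70 = minute 245 achieves that.
Imaging feeds into quantification (must start by minute 245); so imaging must finish by minute 245 and therefore start by minute 191.
For staining: imaging (must start by minute 191); quantification (must start by minute 245). The most restrictive is minute 191; with a 25-minute duration, staining must start by minute 166.
Data upload must finish by minute 315; it takes 70 minutes, so it must start by 315 − 70 = minute 245.
Lysis has several dependents: staining (must start by minute 166, minus 5-minute gap → minute 161); data upload (must start by minute 245). The earliest of those limits is minute 161, so lysis must start by 161 − 70 = minute 91.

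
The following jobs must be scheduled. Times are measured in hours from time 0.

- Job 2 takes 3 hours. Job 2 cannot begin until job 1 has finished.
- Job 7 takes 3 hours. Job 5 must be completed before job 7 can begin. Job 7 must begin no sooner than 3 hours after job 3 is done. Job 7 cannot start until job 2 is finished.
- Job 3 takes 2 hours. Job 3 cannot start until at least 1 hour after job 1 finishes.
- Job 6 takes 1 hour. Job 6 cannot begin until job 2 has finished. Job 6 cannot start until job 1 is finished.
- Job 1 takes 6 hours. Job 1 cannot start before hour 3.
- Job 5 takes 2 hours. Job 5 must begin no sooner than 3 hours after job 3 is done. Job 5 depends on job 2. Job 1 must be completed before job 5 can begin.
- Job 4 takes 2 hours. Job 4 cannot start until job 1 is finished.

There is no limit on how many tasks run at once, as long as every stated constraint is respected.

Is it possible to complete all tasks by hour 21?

Job 1 cannot begin until its own release at hour 3. It runs from hour 3 to 3 + 6 = hour 9.
Job 4 cannot begin until job 1 (finishes hour 9). It runs from hour 9 to 9 + 2 = hour 11.
After job 1 (finishes hour 9, plus 1-hour gap → hour 10), job 3 can start at hour 10 and finishes at hour 12.
Job 2 waits on job 1 (finishes hour 9), so it starts at hour 9 and finishes at 9 + 3 = hour 12.
Job 6 needs all of job 2 (finishes hour 12); job 1 (finishes hour 9). That puts its earliest start at hour 12; it finishes at 12 + 1 = hour 13.
Job 5 cannot start until job 3 (finishes hour 12, plus 3-hour gap → hour 15); job 2 (finishes hour 12); job 1 (finishes hour 9). The controlling bound is hour 15, so job 5 finishes at 15 + 2 = hour 17.
Job 7 cannot start until job 5 (finishes hour 17); job 3 (finishes hour 12, plus 3-hour gap → hour 15); job 2 (finishes hour 12). The controlling bound is hour 17, so job 7 finishes at 17 + 3 = hour 20.
Every task is finished by hour 20, which is no later than the deadline of 21, so the schedule is feasible.

Yes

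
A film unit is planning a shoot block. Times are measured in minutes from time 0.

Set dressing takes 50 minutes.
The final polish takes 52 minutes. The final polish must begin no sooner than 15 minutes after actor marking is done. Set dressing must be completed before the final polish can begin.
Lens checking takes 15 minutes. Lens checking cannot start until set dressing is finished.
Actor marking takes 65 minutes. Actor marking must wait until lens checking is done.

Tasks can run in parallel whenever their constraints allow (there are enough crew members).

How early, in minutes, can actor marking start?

65

Set dressing can start immediately at minute 0; it finishes at minute 50.
Lens checking cannot begin until set dressing (finishes minute 50). It runs from minute 50 to 50 + 15 = minute 65.
Actor marking waits on lens checking (finishes minute 65), so the earliest it can start is minute 65.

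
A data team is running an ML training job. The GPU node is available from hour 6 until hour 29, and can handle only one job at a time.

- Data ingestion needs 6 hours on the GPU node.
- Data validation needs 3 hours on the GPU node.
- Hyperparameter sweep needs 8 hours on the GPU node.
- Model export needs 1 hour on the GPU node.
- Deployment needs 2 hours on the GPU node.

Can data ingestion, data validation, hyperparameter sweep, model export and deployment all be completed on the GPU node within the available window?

The GPU node window is 29 − 6 = 23 hours.
Running back to back, the jobs need 6 + 3 + 8 + 1 + 2 = 20 hours on the GPU node.
Since 20 ≤ 23, they fit within the window.

Yes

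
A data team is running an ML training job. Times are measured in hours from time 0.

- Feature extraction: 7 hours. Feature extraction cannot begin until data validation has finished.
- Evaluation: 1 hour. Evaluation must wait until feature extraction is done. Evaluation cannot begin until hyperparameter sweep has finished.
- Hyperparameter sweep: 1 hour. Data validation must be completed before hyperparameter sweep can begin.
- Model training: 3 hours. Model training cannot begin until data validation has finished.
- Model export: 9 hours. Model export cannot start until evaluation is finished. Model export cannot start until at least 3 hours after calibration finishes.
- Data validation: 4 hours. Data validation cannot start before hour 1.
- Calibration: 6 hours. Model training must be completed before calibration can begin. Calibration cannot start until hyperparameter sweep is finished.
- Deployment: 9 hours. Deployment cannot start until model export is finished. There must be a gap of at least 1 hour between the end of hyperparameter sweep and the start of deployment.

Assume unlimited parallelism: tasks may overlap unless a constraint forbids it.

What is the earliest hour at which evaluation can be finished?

After its own release at hour 1, data validation can start at hour 1 and finishes at hour 5.
Hyperparameter sweep waits on data validation (finishes hour 5), so it starts at hour 5 and finishes at 5 + 1 = hour 6.
After data validation (finishes hour 5), feature extraction can start at hour 5 and finishes at hour 12.
Evaluation needs all of feature extraction (finishes hour 12); hyperparameter sweep (finishes hour 6). That puts its earliest start at hour 12; it finishes at 12 + 1 = hour 13.

13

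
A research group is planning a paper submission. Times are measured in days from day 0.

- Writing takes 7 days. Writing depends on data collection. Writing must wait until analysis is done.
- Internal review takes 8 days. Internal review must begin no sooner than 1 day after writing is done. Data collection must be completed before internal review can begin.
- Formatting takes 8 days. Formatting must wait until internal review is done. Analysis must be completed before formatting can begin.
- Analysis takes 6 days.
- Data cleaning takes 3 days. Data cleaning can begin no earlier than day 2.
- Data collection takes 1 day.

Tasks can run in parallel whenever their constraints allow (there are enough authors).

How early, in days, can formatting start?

Nothing blocks analysis, so it runs from day 0 to day 6.
Nothing blocks data collection, so it runs from day 0 to day 1.
For writing: data collection (finishes day 1); analysis (finishes day 6). Taking the maximum gives a start of day 6, and it finishes at 6 + 7 = day 13.
Internal review needs all of writing (finishes day 13, plus 1-day gap → day 14); data collection (finishes day 1). That puts its earliest start at day 14; it finishes at 14 + 8 = day 22.
Formatting waits on internal review (finishes day 22); analysis (finishes day 6). The latest of these is day 22, which is the earliest formatting can start.

22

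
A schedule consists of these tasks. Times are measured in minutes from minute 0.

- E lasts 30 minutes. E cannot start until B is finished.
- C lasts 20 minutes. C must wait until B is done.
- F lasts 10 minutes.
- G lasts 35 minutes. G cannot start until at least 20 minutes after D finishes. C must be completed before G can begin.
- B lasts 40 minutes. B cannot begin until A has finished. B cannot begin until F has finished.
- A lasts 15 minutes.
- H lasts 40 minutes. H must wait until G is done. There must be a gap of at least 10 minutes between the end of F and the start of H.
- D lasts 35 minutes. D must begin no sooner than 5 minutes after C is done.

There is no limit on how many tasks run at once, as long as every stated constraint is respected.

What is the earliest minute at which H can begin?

Nothing blocks F, so it runs from minute 0 to minute 10.
A has no prerequisites, so it starts at minute 0 and finishes at minute 15.
B needs all of A (finishes minute 15); F (finishes minute 10). That puts its earliest start at minute 15; it finishes at 15 + 40 = minute 55.
C waits on B (finishes minute 55), so it starts at minute 55 and finishes at 55 + 20 = minute 75.
D waits on C (finishes minute 75, plus 5-minute gap → minute 80), so it starts at minute 80 and finishes at 80 + 35 = minute 115.
G cannot start until D (finishes minute 115, plus 20-minute gap → minute 135); C (finishes minute 75). The controlling bound is minute 135, so G finishes at 135 + 35 = minute 170.
H waits on G (finishes minute 170); F (finishes minute 10, plus 10-minute gap → minute 20). The latest of these is minute 170, which is the earliest H can start.

170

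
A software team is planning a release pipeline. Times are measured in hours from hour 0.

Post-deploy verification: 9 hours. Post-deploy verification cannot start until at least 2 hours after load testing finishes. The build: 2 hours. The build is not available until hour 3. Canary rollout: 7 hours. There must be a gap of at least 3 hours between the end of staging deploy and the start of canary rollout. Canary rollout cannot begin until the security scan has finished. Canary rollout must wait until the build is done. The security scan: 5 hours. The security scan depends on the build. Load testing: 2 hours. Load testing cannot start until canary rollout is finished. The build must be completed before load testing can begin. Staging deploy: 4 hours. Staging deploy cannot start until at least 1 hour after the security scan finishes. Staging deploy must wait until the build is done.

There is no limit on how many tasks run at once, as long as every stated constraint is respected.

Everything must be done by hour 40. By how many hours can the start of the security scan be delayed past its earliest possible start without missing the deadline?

2

After its own release at hour 3, the build can start at hour 3 and finishes at hour 5.
After the build (finishes hour 5), the security scan can start at hour 5 and finishes at hour 10.

Working backward from the deadline:
Post-deploy verification must finish by hour 40; it takes 9 hours, so it must start by 40 − 9 = hour 31.
Since post-deploy verification (must start by hour 31, minus 2-hour gap → hour 29) depends on it, load testing must finish by hour 29. Backing off its 2-hour duration gives a latest start of hour 27.
Canary rollout feeds into load testing (must start by hour 27); so canary rollout must finish by hour 27 and therefore start by hour 20.
Staging deploy feeds into canary rollout (must start by hour 20, minus 3-hour gap → hour 17); so staging deploy must finish by hour 17 and therefore start by hour 13.
The security scan feeds staging deploy (must start by hour 13, minus 1-hour gap → hour 12); canary rollout (must start by hour 20). Taking the minimum, the security scan must finish by hour 12 and start by 12 − 5 = hour 7.
So the security scan can start as early as hour 5 and as late as hour 7, giving 7 − 5 = 2 hours of slack.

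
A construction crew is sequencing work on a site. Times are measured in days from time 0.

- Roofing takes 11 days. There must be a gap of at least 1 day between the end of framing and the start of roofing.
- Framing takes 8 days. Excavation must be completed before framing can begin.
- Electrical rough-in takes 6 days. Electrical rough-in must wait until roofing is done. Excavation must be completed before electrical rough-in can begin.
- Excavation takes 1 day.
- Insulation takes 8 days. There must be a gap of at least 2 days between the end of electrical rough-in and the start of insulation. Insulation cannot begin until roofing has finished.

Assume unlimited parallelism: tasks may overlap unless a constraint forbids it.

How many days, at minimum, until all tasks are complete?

Excavation has no prerequisites, so it starts at day 0 and finishes at day 1.
Framing cannot begin until excavation (finishes day 1). It runs from day 1 to 1 + 8 = day 9.
Roofing cannot begin until framing (finishes day 9, plus 1-day gap → day 10). It runs from day 10 to 10 + 11 = day 21.
Electrical rough-in cannot start until roofing (finishes day 21); excavation (finishes day 1). The controlling bound is day 21, so electrical rough-in finishes at 21 + 6 = day 27.
Insulation needs all of electrical rough-in (finishes day 27, plus 2-day gap → day 29); roofing (finishes day 21). That puts its earliest start at day 29; it finishes at 29 + 8 = day 37.
All tasks are finished once the last one completes. Finish times: Excavation at 1, Framing at 9, Roofing at 21, Electrical rough-in at 27, Insulation at 37. The latest is day 37.

37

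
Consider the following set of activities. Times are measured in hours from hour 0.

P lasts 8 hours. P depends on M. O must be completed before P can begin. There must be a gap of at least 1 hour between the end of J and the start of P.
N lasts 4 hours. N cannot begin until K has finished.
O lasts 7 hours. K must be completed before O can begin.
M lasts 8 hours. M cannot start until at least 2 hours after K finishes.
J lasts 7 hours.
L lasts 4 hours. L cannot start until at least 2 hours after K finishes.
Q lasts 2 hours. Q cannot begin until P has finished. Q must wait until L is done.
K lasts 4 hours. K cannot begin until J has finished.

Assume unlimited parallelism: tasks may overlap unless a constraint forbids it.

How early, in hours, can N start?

J has no prerequisites, so it starts at hour 0 and finishes at hour 7.
K cannot begin until J (finishes hour 7). It runs from hour 7 to 7 + 4 = hour 11.
N waits on K (finishes hour 11), so the earliest it can start is hour 11.

11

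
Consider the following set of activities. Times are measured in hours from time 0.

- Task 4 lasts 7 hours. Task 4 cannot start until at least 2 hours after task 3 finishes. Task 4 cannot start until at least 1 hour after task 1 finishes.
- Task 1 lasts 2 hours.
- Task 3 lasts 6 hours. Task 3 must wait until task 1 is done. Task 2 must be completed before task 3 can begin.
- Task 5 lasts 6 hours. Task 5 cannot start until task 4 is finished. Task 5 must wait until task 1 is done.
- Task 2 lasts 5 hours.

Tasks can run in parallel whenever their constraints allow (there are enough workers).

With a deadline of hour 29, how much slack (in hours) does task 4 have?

3

Task 2 can start immediately at hour 0; it finishes at hour 5.
Nothing blocks task 1, so it runs from hour 0 to hour 2.
Task 3 needs all of task 1 (finishes hour 2); task 2 (finishes hour 5). That puts its earliest start at hour 5; it finishes at 5 + 6 = hour 11.
Task 4 needs all of task 3 (finishes hour 11, plus 2-hour gap → hour 13); task 1 (finishes hour 2, plus 1-hour gap → hour 3). That puts its earliest start at hour 13; it finishes at 13 + 7 = hour 20.

Working backward from the deadline:
Task 5 must finish by hour 29; it takes 6 hours, so it must start by 29 − 6 = hour 23.
Task 4 has to be done before task 5 (must start by hour 23). That means finishing by hour 23, i.e. starting by 23 − 7 = hour 16.
So task 4 can start as early as hour 13 and as late as hour 16, giving 16 − 13 = 3 hours of slack.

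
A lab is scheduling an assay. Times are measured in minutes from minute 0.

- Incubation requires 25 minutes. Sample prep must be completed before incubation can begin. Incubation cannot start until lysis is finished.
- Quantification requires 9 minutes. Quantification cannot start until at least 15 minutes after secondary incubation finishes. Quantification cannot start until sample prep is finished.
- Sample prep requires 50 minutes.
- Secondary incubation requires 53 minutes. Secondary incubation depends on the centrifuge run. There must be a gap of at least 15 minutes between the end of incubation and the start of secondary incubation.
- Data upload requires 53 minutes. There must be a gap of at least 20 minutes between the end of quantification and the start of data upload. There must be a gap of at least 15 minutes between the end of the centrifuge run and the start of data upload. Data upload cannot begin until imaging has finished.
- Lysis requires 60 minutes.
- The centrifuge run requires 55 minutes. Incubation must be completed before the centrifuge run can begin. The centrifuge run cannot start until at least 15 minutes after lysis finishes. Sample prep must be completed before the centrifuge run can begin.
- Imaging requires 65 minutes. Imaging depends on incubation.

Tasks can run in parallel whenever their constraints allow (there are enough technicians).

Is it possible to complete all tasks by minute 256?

Lysis can start immediately at minute 0; it finishes at minute 60.
Sample prep can start immediately at minute 0; it finishes at minute 50.
For incubation: sample prep (finishes minute 50); lysis (finishes minute 60). Taking the maximum gives a start of minute 60, and it finishes at 60 + 25 = minute 85.
Imaging cannot begin until incubation (finishes minute 85). It runs from minute 85 to 85 + 65 = minute 150.
The centrifuge run has to wait for incubation (finishes minute 85); lysis (finishes minute 60, plus 15-minute gap → minute 75); sample prep (finishes minute 50). The latest of these is minute 85, so the centrifuge run runs minute 85 to 85 + 55 = minute 140.
Secondary incubation needs all of the centrifuge run (finishes minute 140); incubation (finishes minute 85, plus 15-minute gap → minute 100). That puts its earliest start at minute 140; it finishes at 140 + 53 = minute 193.
Quantification cannot start until secondary incubation (finishes minute 193, plus 15-minute gap → minute 208); sample prep (finishes minute 50). The controlling bound is minute 208, so quantification finishes at 208 + 9 = minute 217.
Data upload has to wait for quantification (finishes minute 217, plus 20-minute gap → minute 237); the centrifuge run (finishes minute 140, plus 15-minute gap → minute 155); imaging (finishes minute 150). The latest of these is minute 237, so data upload runs minute 237 to 237 + 53 = minute 290.
The earliest everything can be done is minute 290, which is after the deadline of 256, so it is not possible.

No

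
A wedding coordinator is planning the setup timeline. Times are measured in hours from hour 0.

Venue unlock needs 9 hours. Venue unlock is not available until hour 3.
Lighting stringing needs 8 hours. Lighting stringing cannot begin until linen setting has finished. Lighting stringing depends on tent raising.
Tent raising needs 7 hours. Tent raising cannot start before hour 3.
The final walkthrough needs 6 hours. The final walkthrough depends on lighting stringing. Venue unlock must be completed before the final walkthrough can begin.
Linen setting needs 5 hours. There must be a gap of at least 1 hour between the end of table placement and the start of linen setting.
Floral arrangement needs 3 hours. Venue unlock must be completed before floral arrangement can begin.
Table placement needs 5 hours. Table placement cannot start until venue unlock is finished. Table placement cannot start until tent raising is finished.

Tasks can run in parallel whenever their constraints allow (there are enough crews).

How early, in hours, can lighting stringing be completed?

After its own release at hour 3, tent raising can start at hour 3 and finishes at hour 10.
Venue unlock waits on its own release at hour 3, so it starts at hour 3 and finishes at 3 + 9 = hour 12.
Table placement needs all of venue unlock (finishes hour 12); tent raising (finishes hour 10). That puts its earliest start at hour 12; it finishes at 12 + 5 = hour 17.
Linen setting waits on table placement (finishes hour 17, plus 1-hour gap → hour 18), so it starts at hour 18 and finishes at 18 + 5 = hour 23.
Lighting stringing has to wait for linen setting (finishes hour 23); tent raising (finishes hour 10). The latest of these is hour 23, so lighting stringing runs hour 23 to 23 + 8 = hour 31.

31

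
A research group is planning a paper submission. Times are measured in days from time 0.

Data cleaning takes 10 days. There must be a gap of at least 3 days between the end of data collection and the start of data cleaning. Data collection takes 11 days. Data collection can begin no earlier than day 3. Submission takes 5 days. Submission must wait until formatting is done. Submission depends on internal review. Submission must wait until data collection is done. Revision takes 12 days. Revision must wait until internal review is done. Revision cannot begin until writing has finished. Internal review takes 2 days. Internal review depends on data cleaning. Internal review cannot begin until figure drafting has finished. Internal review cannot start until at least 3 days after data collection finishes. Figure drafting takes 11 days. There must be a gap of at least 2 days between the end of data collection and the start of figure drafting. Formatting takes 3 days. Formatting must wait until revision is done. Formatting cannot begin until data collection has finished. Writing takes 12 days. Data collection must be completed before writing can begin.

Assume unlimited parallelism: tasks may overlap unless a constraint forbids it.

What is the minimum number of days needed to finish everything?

49

Data collection cannot begin until its own release at day 3. It runs from day 3 to 3 + 11 = day 14.
Writing cannot begin until data collection (finishes day 14). It runs from day 14 to 14 + 12 = day 26.
Figure drafting cannot begin until data collection (finishes day 14, plus 2-day gap → day 16). It runs from day 16 to 16 + 11 = day 27.
After data collection (finishes day 14, plus 3-day gap → day 17), data cleaning can start at day 17 and finishes at day 27.
Internal review has to wait for data cleaning (finishes day 27); figure drafting (finishes day 27); data collection (finishes day 14, plus 3-day gap → day 17). The latest of these is day 27, so internal review runs day 27 to 27 + 2 = day 29.
Revision has to wait for internal review (finishes day 29); writing (finishes day 26). The latest of these is day 29, so revision runs day 29 to 29 + 12 = day 41.
Formatting cannot start until revision (finishes day 41); data collection (finishes day 14). The controlling bound is day 41, so formatting finishes at 41 + 3 = day 44.
For submission: formatting (finishes day 44); internal review (finishes day 29); data collection (finishes day 14). Taking the maximum gives a start of day 44, and it finishes at 44 + 5 = day 49.
All tasks are finished once the last one completes. Finish times: Data collection at 14, Data cleaning at 27, Figure drafting at 27, Writing at 26, Internal review at 29, Revision at 41, Formatting at 44, Submission at 49. The latest is day 49.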